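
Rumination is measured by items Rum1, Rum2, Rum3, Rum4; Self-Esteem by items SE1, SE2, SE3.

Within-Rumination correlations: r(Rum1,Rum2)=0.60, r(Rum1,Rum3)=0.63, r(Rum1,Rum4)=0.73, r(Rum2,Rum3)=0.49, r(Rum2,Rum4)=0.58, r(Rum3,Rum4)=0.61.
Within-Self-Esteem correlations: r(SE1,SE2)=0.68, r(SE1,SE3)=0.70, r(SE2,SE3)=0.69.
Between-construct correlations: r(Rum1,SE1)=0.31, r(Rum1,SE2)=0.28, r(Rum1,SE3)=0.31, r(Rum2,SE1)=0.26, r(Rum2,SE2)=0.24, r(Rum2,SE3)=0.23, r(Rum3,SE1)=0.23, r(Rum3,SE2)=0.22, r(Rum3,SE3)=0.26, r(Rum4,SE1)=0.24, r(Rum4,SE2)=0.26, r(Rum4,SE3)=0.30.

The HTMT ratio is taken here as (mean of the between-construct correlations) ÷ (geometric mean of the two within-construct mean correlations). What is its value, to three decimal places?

0.404

Between-construct mean = 3.14/12 = 0.2617.
Mean within-Rum = 3.64/6 = 0.6067; mean within-SE = 2.07/3 = 0.6900.
Geometric mean = √(0.6067 × 0.6900) = 0.6470.
HTMT = 0.2617 / 0.6470 = 0.404.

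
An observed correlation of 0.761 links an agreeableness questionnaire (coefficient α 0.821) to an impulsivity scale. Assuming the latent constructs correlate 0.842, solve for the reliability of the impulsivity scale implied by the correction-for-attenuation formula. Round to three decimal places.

0.995

r_true = r_obs / √(r_xx · r_yy) ⇒ 0.842 = 0.761 / √(0.821 · r_yy).
√(0.821 · r_yy) = 0.761 / 0.842 = 0.9038; 0.821 · r_yy = 0.8169; r_yy = 0.8169 / 0.821 ≈ 0.995.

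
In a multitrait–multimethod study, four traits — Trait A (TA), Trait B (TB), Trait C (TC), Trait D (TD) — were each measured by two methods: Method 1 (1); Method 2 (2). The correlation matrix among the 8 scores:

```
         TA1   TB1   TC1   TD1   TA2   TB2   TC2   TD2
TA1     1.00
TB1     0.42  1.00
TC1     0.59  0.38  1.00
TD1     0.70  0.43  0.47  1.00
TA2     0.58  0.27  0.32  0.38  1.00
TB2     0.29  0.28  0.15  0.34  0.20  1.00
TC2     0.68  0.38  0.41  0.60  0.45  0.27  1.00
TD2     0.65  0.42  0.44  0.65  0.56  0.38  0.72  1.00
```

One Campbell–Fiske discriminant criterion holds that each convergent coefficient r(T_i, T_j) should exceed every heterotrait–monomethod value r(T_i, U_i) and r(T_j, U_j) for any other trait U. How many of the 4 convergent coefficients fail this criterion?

4

Checking each validity diagonal entry against its comparison values:
TA (methods 1·2): 0.58 vs {0.42, 0.20, 0.59, 0.45, 0.70, 0.56} → fail.
TB (methods 1·2): 0.28 vs {0.42, 0.20, 0.38, 0.27, 0.43, 0.38} → fail.
TC (methods 1·2): 0.41 vs {0.59, 0.45, 0.38, 0.27, 0.47, 0.72} → fail.
TD (methods 1·2): 0.65 vs {0.70, 0.56, 0.43, 0.38, 0.47, 0.72} → fail.
4 of 4 fail.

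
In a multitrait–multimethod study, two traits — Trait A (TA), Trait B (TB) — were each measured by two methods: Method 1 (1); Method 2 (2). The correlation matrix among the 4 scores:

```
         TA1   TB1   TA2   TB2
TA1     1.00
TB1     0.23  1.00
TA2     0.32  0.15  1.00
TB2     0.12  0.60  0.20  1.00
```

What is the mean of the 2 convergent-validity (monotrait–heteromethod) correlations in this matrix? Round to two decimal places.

Convergent values: 0.32, 0.60; mean = 0.92/2 = 0.46.

0.46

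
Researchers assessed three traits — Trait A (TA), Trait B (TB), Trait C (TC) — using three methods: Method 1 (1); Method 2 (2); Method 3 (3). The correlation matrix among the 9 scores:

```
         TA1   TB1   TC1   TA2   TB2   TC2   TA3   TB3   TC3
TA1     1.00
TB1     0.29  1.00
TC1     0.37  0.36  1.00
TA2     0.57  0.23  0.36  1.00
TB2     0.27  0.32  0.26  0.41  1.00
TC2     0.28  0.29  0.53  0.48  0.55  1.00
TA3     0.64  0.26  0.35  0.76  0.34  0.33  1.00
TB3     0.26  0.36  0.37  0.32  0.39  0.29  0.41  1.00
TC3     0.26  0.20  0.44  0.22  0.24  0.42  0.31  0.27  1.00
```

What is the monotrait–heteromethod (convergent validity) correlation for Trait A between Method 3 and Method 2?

Same trait (TA), different methods: r(TA3, TA2) = 0.76.

0.76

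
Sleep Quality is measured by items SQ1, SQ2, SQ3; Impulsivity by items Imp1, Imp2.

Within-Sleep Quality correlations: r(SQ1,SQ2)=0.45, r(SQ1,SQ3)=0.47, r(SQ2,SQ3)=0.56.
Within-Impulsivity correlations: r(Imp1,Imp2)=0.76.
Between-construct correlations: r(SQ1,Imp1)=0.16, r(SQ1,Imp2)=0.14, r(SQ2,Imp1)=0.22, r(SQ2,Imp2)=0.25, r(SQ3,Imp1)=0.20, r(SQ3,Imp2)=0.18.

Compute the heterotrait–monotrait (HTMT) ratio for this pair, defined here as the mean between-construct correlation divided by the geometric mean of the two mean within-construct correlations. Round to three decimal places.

Mean between = 1.15/6 = 0.1917.
Mean within-SQ = 1.48/3 = 0.4933; mean within-Imp = 0.76/1 = 0.7600.
Geometric mean = √(0.4933 × 0.7600) = 0.6123.
HTMT = 0.1917 / 0.6123 = 0.313.

0.313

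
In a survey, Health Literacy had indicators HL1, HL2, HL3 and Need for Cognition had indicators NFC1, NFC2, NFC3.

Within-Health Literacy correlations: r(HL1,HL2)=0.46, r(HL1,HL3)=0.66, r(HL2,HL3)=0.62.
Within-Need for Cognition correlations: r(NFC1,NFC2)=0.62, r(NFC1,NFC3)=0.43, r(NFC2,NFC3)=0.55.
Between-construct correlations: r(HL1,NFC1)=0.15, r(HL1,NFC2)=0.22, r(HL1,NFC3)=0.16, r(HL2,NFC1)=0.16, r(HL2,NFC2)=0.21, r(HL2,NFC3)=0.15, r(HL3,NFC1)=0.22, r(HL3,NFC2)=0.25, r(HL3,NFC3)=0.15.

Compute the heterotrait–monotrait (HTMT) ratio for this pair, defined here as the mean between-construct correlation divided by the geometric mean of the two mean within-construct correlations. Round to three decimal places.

0.334

Mean heterotrait r = 1.67/9 = 0.1856.
Mean within-HL = 1.74/3 = 0.5800; mean within-NFC = 1.60/3 = 0.5333.
Geometric mean = √(0.5800 × 0.5333) = 0.5562.
HTMT = 0.1856 / 0.5562 = 0.334.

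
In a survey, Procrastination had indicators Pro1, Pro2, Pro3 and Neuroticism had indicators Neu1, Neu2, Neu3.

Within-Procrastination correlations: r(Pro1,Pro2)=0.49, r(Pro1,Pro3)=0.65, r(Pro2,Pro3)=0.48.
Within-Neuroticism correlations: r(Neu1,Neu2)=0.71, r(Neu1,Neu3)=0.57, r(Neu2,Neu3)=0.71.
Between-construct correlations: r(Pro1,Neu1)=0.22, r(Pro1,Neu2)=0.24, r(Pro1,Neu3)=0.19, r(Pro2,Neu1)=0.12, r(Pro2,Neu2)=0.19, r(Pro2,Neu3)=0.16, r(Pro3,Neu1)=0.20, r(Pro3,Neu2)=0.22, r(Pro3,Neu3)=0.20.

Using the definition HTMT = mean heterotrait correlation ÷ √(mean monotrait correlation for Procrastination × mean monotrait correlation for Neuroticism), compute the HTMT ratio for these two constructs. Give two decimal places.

Mean heterotrait r = 1.74/9 = 0.1933.
Mean within-Pro = 1.62/3 = 0.5400; mean within-Neu = 1.99/3 = 0.6633.
Geometric mean = √(0.5400 × 0.6633) = 0.5985.
HTMT = 0.1933 / 0.5985 = 0.32.

0.32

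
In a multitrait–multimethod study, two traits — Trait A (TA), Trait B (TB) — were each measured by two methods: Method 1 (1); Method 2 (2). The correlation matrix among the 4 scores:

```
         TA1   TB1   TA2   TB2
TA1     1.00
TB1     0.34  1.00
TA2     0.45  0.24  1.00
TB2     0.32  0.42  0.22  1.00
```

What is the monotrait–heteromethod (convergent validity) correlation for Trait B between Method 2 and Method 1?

Same trait (TB), different methods: r(TB2, TB1) = 0.42.

0.42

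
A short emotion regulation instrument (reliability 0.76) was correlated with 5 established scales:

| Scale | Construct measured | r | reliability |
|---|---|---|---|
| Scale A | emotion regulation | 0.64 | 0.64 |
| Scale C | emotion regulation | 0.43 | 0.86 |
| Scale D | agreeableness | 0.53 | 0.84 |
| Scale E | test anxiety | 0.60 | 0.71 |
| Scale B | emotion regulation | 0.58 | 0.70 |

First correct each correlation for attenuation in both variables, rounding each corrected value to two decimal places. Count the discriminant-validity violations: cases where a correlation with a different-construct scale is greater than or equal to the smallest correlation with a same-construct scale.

2

Disattenuated r (r / √(r_scale · r_new)):
  Scale A (conv): 0.64 / √(0.64·0.76) = 0.92
  Scale C (conv): 0.43 / √(0.86·0.76) = 0.53
  Scale D (disc): 0.53 / √(0.84·0.76) = 0.66
  Scale E (disc): 0.60 / √(0.71·0.76) = 0.82
  Scale B (conv): 0.58 / √(0.70·0.76) = 0.80
Smallest convergent = 0.53. Discriminant values: 0.66, 0.82; count ≥ 0.53 → 2.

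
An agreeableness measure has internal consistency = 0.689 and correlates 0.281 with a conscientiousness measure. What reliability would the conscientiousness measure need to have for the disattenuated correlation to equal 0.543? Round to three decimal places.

r_true = r_obs / √(r_xx · r_yy) ⇒ 0.543 = 0.281 / √(0.689 · r_yy).
√(0.689 · r_yy) = 0.281 / 0.543 = 0.5175; 0.689 · r_yy = 0.2678; r_yy = 0.2678 / 0.689 ≈ 0.389.

0.389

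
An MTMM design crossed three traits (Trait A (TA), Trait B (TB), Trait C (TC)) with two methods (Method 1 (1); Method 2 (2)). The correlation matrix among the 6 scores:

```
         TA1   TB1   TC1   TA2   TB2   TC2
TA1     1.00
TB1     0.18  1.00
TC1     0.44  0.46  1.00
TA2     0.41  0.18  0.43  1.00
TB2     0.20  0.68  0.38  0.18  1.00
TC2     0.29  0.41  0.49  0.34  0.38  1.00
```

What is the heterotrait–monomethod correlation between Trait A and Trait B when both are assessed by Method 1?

0.18

Different traits, same method: r(TA1, TB1) = 0.18.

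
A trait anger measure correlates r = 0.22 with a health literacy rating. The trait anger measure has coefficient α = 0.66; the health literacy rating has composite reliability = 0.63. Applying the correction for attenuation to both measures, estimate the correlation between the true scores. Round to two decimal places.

r_true = r_obs / √(r_xx · r_yy) = 0.22 / √(0.66 × 0.63) = 0.22 / √0.4158 = 0.22 / 0.6448 ≈ 0.34.

0.34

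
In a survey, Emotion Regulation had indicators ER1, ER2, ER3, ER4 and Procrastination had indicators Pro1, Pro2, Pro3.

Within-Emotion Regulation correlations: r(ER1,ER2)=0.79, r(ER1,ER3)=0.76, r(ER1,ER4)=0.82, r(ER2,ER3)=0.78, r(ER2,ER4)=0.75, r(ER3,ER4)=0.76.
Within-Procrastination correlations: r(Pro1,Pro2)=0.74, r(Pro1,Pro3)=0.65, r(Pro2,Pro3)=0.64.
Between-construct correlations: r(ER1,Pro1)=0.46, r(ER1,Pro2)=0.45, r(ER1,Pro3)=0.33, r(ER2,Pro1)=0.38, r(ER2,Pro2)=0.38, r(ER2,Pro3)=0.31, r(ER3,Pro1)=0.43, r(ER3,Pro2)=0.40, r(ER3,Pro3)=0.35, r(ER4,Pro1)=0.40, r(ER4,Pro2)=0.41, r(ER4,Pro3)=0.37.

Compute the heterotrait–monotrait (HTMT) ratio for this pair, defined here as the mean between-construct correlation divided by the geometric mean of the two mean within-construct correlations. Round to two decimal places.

0.54

Between-construct mean = 4.67/12 = 0.3892.
Mean within-ER = 4.66/6 = 0.7767; mean within-Pro = 2.03/3 = 0.6767.
Geometric mean = √(0.7767 × 0.6767) = 0.7250.
HTMT = 0.3892 / 0.7250 = 0.54.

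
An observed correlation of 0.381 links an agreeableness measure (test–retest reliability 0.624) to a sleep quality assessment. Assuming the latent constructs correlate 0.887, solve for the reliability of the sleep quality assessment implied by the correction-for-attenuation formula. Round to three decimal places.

r_true = r_obs / √(r_xx · r_yy) ⇒ 0.887 = 0.381 / √(0.624 · r_yy).
√(0.624 · r_yy) = 0.381 / 0.887 = 0.4295; 0.624 · r_yy = 0.1845; r_yy = 0.1845 / 0.624 ≈ 0.296.

0.296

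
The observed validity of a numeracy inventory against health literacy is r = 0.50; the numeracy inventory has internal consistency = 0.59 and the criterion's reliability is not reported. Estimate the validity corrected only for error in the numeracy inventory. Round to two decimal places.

Single correction: r_c = r_obs / √r_xx = 0.50 / √0.59 = 0.50 / 0.7681 ≈ 0.65.

0.65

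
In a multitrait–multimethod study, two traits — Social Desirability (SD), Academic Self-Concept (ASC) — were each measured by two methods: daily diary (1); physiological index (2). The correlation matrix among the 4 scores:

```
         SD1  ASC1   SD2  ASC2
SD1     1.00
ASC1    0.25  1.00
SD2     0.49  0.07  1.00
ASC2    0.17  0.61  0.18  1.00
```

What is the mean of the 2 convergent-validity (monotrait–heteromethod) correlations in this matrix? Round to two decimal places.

Convergent values: 0.49, 0.61; mean = 1.10/2 = 0.55.

0.55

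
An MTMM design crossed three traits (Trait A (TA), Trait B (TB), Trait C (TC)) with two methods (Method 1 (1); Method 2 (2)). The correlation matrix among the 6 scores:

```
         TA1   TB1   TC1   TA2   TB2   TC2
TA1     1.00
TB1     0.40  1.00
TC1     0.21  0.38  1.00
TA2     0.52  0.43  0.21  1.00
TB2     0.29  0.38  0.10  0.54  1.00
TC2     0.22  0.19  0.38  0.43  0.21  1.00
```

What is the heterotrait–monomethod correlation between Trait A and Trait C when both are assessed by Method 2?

0.43

Different traits, same method: r(TA2, TC2) = 0.43.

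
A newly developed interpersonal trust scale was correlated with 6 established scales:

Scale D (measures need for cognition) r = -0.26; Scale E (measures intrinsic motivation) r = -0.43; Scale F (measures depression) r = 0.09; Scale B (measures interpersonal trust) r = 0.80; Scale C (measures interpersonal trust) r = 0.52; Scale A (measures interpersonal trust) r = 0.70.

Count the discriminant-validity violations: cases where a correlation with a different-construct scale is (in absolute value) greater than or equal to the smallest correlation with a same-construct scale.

0

Convergent (same construct = interpersonal trust): Scale B, Scale C, Scale A.
Smallest convergent = 0.52. Discriminant |r|: 0.26, 0.43, 0.09; count ≥ 0.52 → 0.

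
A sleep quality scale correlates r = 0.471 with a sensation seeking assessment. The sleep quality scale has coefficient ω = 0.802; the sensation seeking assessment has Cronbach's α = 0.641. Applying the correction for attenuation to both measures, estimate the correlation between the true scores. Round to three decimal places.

r_true = r_obs / √(r_xx · r_yy) = 0.471 / √(0.802 × 0.641) = 0.471 / √0.514082 = 0.471 / 0.7170 ≈ 0.657.

0.657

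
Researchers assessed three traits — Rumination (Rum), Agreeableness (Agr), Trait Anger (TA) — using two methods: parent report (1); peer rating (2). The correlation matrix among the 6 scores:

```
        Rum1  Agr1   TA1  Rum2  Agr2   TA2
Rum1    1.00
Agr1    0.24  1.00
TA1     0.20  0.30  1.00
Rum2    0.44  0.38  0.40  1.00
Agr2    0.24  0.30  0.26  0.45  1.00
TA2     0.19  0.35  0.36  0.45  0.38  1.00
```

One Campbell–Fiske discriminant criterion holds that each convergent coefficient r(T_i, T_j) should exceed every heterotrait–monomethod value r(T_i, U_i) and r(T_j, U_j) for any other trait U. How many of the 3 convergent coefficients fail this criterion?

Each convergent coefficient versus the relevant comparison correlations:
Rum (methods 1·2): 0.44 vs {0.24, 0.45, 0.20, 0.45} → fail.
Agr (methods 1·2): 0.30 vs {0.24, 0.45, 0.30, 0.38} → fail.
TA (methods 1·2): 0.36 vs {0.20, 0.45, 0.30, 0.38} → fail.
3 of 3 fail.

3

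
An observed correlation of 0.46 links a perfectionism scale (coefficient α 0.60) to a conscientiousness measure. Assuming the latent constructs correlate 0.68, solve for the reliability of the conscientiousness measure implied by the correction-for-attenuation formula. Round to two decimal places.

r_true = r_obs / √(r_xx · r_yy) ⇒ 0.68 = 0.46 / √(0.60 · r_yy).
√(0.60 · r_yy) = 0.46 / 0.68 = 0.6765; 0.60 · r_yy = 0.4577; r_yy = 0.4577 / 0.60 ≈ 0.76.

0.76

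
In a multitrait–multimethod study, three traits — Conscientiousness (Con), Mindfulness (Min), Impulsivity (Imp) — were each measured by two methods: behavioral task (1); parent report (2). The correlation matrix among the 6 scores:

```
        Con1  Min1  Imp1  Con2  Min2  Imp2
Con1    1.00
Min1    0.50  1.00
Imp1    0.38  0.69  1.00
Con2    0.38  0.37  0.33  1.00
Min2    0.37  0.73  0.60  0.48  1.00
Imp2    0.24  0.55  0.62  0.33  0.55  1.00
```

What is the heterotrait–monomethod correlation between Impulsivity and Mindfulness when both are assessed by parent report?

Different traits, same method: r(Imp2, Min2) = 0.55.

0.55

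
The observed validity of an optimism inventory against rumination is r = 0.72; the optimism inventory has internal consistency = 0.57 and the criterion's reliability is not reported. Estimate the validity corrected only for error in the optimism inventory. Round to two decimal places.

Single correction: r_c = r_obs / √r_xx = 0.72 / √0.57 = 0.72 / 0.7550 ≈ 0.95.

0.95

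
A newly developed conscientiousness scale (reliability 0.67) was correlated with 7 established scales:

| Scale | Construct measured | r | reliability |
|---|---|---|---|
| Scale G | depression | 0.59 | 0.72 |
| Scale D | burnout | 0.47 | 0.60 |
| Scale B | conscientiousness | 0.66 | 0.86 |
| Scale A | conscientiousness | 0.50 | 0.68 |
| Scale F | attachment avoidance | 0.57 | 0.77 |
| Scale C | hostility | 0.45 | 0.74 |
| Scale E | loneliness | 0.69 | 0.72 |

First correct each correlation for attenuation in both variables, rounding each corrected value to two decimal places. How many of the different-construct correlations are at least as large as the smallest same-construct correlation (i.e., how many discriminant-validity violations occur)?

Disattenuated r (r / √(r_scale · r_new)):
  Scale G (disc): 0.59 / √(0.72·0.67) = 0.85
  Scale D (disc): 0.47 / √(0.60·0.67) = 0.74
  Scale B (conv): 0.66 / √(0.86·0.67) = 0.87
  Scale A (conv): 0.50 / √(0.68·0.67) = 0.74
  Scale F (disc): 0.57 / √(0.77·0.67) = 0.79
  Scale C (disc): 0.45 / √(0.74·0.67) = 0.64
  Scale E (disc): 0.69 / √(0.72·0.67) = 0.99
Smallest convergent = 0.74. Discriminant values: 0.85, 0.74, 0.79, 0.64, 0.99; count ≥ 0.74 → 4.

4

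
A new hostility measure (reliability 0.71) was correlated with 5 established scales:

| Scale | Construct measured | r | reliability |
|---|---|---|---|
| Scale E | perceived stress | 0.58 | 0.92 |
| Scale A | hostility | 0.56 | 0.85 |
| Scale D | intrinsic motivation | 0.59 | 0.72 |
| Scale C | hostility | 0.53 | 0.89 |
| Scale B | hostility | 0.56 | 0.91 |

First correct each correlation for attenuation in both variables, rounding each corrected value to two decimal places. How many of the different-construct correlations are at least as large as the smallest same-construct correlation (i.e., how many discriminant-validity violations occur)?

Disattenuated r (r / √(r_scale · r_new)):
  Scale E (disc): 0.58 / √(0.92·0.71) = 0.72
  Scale A (conv): 0.56 / √(0.85·0.71) = 0.72
  Scale D (disc): 0.59 / √(0.72·0.71) = 0.83
  Scale C (conv): 0.53 / √(0.89·0.71) = 0.67
  Scale B (conv): 0.56 / √(0.91·0.71) = 0.70
Smallest convergent = 0.67. Discriminant values: 0.72, 0.83; count ≥ 0.67 → 2.

2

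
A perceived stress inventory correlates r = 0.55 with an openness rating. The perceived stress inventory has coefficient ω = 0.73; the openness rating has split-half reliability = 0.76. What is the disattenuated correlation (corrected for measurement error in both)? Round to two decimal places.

r_true = r_obs / √(r_xx · r_yy) = 0.55 / √(0.73 × 0.76) = 0.55 / √0.5548 = 0.55 / 0.7448 ≈ 0.74.

0.74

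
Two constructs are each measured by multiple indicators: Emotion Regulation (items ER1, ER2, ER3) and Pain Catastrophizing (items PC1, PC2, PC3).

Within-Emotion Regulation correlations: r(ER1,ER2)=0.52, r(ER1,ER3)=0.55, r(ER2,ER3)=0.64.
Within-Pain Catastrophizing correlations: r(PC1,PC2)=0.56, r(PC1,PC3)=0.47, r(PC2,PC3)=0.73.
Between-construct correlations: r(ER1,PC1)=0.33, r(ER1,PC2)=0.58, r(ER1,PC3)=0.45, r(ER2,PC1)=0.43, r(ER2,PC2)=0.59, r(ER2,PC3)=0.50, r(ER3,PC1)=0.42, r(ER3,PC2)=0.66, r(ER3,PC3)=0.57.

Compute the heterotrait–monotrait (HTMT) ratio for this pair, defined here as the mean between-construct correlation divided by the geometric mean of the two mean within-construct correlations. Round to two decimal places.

Mean between = 4.53/9 = 0.5033.
Mean within-ER = 1.71/3 = 0.5700; mean within-PC = 1.76/3 = 0.5867.
Geometric mean = √(0.5700 × 0.5867) = 0.5783.
HTMT = 0.5033 / 0.5783 = 0.87.

0.87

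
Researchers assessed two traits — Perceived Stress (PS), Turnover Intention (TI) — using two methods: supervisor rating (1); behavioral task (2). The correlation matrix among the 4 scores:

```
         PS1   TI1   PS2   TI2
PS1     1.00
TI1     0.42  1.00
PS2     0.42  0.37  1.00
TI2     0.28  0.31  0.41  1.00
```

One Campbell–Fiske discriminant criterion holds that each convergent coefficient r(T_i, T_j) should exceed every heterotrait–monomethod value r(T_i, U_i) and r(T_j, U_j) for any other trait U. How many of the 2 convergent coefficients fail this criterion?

2

Convergent coefficients and their comparison sets:
PS (methods 1·2): 0.42 vs {0.42, 0.41} → fail.
TI (methods 1·2): 0.31 vs {0.42, 0.41} → fail.
2 of 2 fail.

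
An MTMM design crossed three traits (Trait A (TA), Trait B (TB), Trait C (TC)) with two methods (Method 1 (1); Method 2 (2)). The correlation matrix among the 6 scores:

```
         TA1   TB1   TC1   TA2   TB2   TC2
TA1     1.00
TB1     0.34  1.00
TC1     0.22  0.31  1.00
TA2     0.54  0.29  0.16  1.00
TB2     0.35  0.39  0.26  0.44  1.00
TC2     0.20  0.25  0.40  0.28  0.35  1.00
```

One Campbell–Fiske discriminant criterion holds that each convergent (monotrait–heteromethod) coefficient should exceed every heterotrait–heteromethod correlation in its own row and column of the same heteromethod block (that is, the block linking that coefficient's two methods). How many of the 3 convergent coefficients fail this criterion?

Each convergent coefficient versus the relevant comparison correlations:
TA (methods 1·2): 0.54 vs {0.35, 0.29, 0.20, 0.16} → pass.
TB (methods 1·2): 0.39 vs {0.29, 0.35, 0.25, 0.26} → pass.
TC (methods 1·2): 0.40 vs {0.16, 0.20, 0.26, 0.25} → pass.
0 of 3 fail.

0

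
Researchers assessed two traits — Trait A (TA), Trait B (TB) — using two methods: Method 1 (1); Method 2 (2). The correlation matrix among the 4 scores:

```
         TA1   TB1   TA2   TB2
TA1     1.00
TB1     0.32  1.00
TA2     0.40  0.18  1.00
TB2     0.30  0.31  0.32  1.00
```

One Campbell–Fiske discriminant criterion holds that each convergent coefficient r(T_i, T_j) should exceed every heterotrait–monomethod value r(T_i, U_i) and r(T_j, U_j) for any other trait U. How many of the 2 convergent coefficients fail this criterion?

Convergent coefficients and their comparison sets:
TA (methods 1·2): 0.40 vs {0.32, 0.32} → pass.
TB (methods 1·2): 0.31 vs {0.32, 0.32} → fail.
1 of 2 fail.

1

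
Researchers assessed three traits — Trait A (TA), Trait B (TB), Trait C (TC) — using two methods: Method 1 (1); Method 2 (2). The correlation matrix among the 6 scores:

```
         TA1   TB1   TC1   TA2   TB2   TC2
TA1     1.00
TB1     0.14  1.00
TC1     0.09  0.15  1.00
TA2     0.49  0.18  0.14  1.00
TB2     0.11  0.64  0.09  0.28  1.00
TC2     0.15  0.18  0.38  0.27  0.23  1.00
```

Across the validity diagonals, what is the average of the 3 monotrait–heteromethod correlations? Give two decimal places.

Convergent values: 0.49, 0.64, 0.38; mean = 1.51/3 = 0.50.

0.50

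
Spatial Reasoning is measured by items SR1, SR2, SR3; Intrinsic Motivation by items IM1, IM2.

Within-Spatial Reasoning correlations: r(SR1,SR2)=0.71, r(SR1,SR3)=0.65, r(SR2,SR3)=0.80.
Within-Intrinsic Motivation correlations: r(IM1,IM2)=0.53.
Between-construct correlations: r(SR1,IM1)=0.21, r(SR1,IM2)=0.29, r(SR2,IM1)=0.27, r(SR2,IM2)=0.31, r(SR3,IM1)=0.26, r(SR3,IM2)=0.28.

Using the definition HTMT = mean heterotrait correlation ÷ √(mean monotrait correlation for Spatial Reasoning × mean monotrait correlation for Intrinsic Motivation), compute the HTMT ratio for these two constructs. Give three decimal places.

Mean between = 1.62/6 = 0.2700.
Mean within-SR = 2.16/3 = 0.7200; mean within-IM = 0.53/1 = 0.5300.
Geometric mean = √(0.7200 × 0.5300) = 0.6177.
HTMT = 0.2700 / 0.6177 = 0.437.

0.437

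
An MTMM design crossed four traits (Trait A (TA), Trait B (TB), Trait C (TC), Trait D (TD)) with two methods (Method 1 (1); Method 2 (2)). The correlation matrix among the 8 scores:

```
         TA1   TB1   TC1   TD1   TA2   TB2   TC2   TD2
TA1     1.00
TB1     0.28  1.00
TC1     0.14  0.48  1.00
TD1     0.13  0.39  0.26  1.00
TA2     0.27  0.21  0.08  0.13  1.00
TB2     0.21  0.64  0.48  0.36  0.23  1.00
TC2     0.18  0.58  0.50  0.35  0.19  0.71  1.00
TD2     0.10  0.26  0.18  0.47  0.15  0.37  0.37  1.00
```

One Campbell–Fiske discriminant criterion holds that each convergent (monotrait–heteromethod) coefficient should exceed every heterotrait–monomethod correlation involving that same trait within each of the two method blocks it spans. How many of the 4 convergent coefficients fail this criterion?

3

Checking each validity diagonal entry against its comparison values:
TA (methods 1·2): 0.27 vs {0.28, 0.23, 0.14, 0.19, 0.13, 0.15} → fail.
TB (methods 1·2): 0.64 vs {0.28, 0.23, 0.48, 0.71, 0.39, 0.37} → fail.
TC (methods 1·2): 0.50 vs {0.14, 0.19, 0.48, 0.71, 0.26, 0.37} → fail.
TD (methods 1·2): 0.47 vs {0.13, 0.15, 0.39, 0.37, 0.26, 0.37} → pass.
3 of 4 fail.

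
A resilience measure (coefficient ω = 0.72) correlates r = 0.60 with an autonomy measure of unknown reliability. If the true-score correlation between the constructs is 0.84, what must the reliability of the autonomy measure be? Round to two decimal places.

r_true = r_obs / √(r_xx · r_yy) ⇒ 0.84 = 0.60 / √(0.72 · r_yy).
√(0.72 · r_yy) = 0.60 / 0.84 = 0.7143; 0.72 · r_yy = 0.5102; r_yy = 0.5102 / 0.72 ≈ 0.71.

0.71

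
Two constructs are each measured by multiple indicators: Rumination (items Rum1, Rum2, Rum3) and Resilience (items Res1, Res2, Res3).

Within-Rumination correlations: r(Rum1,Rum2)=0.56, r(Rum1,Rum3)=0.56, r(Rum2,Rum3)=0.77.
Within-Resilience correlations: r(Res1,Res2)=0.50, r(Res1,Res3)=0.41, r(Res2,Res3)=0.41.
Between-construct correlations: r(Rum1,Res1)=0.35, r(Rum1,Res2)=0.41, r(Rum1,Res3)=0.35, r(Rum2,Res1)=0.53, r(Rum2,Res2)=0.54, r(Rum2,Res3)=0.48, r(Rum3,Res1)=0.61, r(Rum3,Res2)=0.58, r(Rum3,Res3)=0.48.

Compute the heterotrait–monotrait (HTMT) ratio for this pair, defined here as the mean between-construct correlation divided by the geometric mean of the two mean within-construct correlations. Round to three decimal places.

0.914

Mean heterotrait r = 4.33/9 = 0.4811.
Mean within-Rum = 1.89/3 = 0.6300; mean within-Res = 1.32/3 = 0.4400.
Geometric mean = √(0.6300 × 0.4400) = 0.5265.
HTMT = 0.4811 / 0.5265 = 0.914.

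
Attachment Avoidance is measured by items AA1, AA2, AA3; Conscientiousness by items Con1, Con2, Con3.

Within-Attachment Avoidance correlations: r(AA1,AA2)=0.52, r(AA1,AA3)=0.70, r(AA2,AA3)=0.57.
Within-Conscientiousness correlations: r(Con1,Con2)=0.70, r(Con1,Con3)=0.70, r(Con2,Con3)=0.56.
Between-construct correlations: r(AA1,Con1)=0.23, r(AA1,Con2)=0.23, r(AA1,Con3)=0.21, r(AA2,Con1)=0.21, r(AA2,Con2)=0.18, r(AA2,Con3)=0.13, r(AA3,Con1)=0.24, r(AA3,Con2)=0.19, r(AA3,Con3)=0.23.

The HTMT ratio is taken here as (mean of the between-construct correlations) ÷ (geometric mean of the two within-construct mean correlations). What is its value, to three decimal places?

Mean between = 1.85/9 = 0.2056.
Mean within-AA = 1.79/3 = 0.5967; mean within-Con = 1.96/3 = 0.6533.
Geometric mean = √(0.5967 × 0.6533) = 0.6244.
HTMT = 0.2056 / 0.6244 = 0.329.

0.329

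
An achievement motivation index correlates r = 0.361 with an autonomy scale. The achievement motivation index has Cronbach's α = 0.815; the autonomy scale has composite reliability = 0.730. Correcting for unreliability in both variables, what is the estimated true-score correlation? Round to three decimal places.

r_true = r_obs / √(r_xx · r_yy) = 0.361 / √(0.815 × 0.730) = 0.361 / √0.594950 = 0.361 / 0.7713 ≈ 0.468.

0.468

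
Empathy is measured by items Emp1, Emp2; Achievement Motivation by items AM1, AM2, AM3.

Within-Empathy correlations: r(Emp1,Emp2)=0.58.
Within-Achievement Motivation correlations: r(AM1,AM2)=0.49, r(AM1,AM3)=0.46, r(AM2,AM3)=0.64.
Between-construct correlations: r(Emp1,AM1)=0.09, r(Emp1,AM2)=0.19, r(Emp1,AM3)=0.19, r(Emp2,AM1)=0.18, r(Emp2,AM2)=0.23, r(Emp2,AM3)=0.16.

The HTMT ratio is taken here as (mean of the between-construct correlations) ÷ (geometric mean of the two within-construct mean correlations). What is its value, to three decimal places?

Between-construct mean = 1.04/6 = 0.1733.
Mean within-Emp = 0.58/1 = 0.5800; mean within-AM = 1.59/3 = 0.5300.
Geometric mean = √(0.5800 × 0.5300) = 0.5544.
HTMT = 0.1733 / 0.5544 = 0.313.

0.313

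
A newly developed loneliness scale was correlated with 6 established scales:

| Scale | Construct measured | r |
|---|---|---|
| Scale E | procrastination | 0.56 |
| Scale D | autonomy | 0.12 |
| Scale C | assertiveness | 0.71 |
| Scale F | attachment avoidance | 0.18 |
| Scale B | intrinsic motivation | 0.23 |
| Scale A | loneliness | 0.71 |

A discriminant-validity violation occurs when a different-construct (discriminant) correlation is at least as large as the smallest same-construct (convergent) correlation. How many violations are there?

Convergent (same construct = loneliness): Scale A.
Smallest convergent = 0.71. Discriminant values: 0.56, 0.12, 0.71, 0.18, 0.23; count ≥ 0.71 → 1.

1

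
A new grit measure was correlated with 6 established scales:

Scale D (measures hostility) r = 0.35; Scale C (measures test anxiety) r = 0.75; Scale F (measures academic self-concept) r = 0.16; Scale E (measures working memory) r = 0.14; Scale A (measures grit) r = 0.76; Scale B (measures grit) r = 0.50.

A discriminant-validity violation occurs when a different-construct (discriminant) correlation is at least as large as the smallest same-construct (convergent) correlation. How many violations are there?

1

Convergent (same construct = grit): Scale A, Scale B.
Smallest convergent = 0.50. Discriminant values: 0.35, 0.75, 0.16, 0.14; count ≥ 0.50 → 1.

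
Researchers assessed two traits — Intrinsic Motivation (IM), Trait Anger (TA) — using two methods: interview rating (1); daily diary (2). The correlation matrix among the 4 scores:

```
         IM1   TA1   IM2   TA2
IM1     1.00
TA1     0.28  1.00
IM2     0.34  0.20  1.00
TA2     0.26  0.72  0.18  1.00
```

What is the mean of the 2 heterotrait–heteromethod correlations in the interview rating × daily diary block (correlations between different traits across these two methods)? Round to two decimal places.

HTHM values (method 1 × method 2): 0.26, 0.20; mean = 0.46/2 = 0.23.

0.23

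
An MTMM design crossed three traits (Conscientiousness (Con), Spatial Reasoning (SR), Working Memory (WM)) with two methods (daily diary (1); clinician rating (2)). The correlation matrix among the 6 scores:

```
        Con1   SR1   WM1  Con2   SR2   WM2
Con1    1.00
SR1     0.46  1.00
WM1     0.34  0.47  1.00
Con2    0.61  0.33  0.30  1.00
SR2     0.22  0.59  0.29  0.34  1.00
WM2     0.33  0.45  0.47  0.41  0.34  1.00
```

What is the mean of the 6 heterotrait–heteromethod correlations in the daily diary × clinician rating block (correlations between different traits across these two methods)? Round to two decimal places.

HTHM values (method 1 × method 2): 0.22, 0.33, 0.33, 0.45, 0.30, 0.29; mean = 1.92/6 = 0.32.

0.32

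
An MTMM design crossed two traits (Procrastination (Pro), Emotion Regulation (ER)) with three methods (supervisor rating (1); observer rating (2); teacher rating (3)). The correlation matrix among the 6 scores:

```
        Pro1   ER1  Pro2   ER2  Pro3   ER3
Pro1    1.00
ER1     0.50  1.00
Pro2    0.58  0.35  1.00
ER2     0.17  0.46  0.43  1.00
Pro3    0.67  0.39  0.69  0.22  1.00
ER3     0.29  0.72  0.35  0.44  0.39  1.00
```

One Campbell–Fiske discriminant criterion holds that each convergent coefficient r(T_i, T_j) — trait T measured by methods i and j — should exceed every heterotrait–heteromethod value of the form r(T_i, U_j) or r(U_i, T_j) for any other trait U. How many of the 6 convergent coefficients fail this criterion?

0

Each convergent coefficient versus the relevant comparison correlations:
Pro (methods 1·2): 0.58 vs {0.17, 0.35} → pass.
Pro (methods 1·3): 0.67 vs {0.29, 0.39} → pass.
Pro (methods 2·3): 0.69 vs {0.35, 0.22} → pass.
ER (methods 1·2): 0.46 vs {0.35, 0.17} → pass.
ER (methods 1·3): 0.72 vs {0.39, 0.29} → pass.
ER (methods 2·3): 0.44 vs {0.22, 0.35} → pass.
0 of 6 fail.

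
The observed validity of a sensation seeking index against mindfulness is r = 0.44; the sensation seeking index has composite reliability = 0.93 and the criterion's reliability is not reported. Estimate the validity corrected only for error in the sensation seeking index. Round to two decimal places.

Single correction: r_c = r_obs / √r_xx = 0.44 / √0.93 = 0.44 / 0.9644 ≈ 0.46.

0.46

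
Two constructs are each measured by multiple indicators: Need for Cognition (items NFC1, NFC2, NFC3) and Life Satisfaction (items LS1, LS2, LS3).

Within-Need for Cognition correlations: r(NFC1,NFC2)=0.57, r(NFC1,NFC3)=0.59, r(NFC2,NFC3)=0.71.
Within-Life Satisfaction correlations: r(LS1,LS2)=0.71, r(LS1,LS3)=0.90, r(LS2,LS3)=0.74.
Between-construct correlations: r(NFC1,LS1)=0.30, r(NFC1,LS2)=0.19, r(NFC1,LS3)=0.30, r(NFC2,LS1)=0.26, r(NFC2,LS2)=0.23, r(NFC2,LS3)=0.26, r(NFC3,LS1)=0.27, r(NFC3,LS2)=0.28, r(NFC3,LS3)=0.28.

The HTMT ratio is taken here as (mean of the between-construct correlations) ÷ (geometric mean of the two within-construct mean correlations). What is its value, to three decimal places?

0.377

Mean between = 2.37/9 = 0.2633.
Mean within-NFC = 1.87/3 = 0.6233; mean within-LS = 2.35/3 = 0.7833.
Geometric mean = √(0.6233 × 0.7833) = 0.6987.
HTMT = 0.2633 / 0.6987 = 0.377.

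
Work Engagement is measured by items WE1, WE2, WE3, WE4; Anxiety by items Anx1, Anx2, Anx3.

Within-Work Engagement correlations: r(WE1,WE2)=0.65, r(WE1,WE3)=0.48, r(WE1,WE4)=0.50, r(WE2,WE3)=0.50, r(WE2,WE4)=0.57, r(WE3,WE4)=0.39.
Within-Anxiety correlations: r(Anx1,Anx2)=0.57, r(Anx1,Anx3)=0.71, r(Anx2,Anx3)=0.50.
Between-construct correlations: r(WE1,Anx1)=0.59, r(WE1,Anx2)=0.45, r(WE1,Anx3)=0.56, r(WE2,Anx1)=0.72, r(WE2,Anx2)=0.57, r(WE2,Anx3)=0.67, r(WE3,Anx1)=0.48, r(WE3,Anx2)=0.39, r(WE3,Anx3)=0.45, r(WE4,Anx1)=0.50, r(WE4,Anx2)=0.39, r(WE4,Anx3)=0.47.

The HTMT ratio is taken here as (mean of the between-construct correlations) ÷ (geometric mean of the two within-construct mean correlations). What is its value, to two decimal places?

Mean heterotrait r = 6.24/12 = 0.5200.
Mean within-WE = 3.09/6 = 0.5150; mean within-Anx = 1.78/3 = 0.5933.
Geometric mean = √(0.5150 × 0.5933) = 0.5528.
HTMT = 0.5200 / 0.5528 = 0.94.

0.94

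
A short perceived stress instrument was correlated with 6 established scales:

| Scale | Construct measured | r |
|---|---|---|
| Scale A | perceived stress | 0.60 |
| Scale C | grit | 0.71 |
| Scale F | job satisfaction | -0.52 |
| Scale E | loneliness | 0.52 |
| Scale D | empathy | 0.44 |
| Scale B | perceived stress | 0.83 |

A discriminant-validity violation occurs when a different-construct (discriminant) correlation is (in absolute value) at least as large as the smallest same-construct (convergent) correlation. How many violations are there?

1

Convergent (same construct = perceived stress): Scale A, Scale B.
Smallest convergent = 0.60. Discriminant |r|: 0.71, 0.52, 0.52, 0.44; count ≥ 0.60 → 1.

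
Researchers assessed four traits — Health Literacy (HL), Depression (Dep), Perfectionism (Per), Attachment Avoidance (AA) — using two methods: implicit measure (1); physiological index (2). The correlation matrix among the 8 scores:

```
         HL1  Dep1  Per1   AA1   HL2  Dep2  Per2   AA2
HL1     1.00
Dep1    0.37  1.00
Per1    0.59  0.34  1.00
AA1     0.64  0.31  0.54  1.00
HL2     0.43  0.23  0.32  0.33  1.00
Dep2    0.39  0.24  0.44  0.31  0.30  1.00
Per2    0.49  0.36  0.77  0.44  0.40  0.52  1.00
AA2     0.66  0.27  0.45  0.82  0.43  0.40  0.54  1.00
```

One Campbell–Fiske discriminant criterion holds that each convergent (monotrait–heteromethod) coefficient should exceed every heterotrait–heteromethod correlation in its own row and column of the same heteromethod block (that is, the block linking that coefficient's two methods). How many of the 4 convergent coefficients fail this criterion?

Checking each validity diagonal entry against its comparison values:
HL (methods 1·2): 0.43 vs {0.39, 0.23, 0.49, 0.32, 0.66, 0.33} → fail.
Dep (methods 1·2): 0.24 vs {0.23, 0.39, 0.36, 0.44, 0.27, 0.31} → fail.
Per (methods 1·2): 0.77 vs {0.32, 0.49, 0.44, 0.36, 0.45, 0.44} → pass.
AA (methods 1·2): 0.82 vs {0.33, 0.66, 0.31, 0.27, 0.44, 0.45} → pass.
2 of 4 fail.

2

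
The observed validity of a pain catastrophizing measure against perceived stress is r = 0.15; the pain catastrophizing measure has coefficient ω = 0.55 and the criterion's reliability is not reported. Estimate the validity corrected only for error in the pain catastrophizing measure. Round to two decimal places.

0.20

Single correction: r_c = r_obs / √r_xx = 0.15 / √0.55 = 0.15 / 0.7416 ≈ 0.20.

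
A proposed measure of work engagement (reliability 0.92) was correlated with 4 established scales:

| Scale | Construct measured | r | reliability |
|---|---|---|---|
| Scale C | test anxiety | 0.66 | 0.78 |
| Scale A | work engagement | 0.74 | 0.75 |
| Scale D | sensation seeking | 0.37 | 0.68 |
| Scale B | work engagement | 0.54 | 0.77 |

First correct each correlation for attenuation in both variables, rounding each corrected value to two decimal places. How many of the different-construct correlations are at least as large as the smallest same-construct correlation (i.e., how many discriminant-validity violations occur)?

Disattenuated r (r / √(r_scale · r_new)):
  Scale C (disc): 0.66 / √(0.78·0.92) = 0.78
  Scale A (conv): 0.74 / √(0.75·0.92) = 0.89
  Scale D (disc): 0.37 / √(0.68·0.92) = 0.47
  Scale B (conv): 0.54 / √(0.77·0.92) = 0.64
Smallest convergent = 0.64. Discriminant values: 0.78, 0.47; count ≥ 0.64 → 1.

1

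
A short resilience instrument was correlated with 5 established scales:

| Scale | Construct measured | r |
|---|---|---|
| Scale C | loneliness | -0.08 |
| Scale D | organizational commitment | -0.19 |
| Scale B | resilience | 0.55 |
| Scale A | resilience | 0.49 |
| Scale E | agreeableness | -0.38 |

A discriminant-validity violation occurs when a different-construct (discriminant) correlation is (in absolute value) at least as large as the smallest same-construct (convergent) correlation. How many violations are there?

Convergent (same construct = resilience): Scale B, Scale A.
Smallest convergent = 0.49. Discriminant |r|: 0.08, 0.19, 0.38; count ≥ 0.49 → 0.

0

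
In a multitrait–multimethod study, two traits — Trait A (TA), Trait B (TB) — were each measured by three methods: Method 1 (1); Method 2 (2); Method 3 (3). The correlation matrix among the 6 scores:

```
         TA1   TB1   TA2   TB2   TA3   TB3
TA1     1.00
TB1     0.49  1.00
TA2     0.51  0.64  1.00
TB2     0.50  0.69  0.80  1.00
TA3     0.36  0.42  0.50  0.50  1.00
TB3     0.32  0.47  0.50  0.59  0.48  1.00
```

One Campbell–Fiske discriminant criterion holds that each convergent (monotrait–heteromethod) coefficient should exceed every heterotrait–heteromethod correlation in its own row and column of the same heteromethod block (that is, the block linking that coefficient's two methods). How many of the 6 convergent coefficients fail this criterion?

3

Checking each validity diagonal entry against its comparison values:
TA (methods 1·2): 0.51 vs {0.50, 0.64} → fail.
TA (methods 1·3): 0.36 vs {0.32, 0.42} → fail.
TA (methods 2·3): 0.50 vs {0.50, 0.50} → fail.
TB (methods 1·2): 0.69 vs {0.64, 0.50} → pass.
TB (methods 1·3): 0.47 vs {0.42, 0.32} → pass.
TB (methods 2·3): 0.59 vs {0.50, 0.50} → pass.
3 of 6 fail.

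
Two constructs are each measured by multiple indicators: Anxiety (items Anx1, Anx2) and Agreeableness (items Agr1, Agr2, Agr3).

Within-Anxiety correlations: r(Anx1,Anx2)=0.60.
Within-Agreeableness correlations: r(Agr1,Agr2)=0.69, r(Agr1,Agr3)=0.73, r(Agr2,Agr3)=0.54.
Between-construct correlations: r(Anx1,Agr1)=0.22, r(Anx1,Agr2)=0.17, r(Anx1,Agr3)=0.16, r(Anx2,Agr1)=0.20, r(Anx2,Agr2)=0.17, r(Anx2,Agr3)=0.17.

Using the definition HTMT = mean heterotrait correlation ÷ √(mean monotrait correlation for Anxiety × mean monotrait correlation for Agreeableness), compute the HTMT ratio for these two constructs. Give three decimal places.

Mean between = 1.09/6 = 0.1817.
Mean within-Anx = 0.60/1 = 0.6000; mean within-Agr = 1.96/3 = 0.6533.
Geometric mean = √(0.6000 × 0.6533) = 0.6261.
HTMT = 0.1817 / 0.6261 = 0.290.

0.290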